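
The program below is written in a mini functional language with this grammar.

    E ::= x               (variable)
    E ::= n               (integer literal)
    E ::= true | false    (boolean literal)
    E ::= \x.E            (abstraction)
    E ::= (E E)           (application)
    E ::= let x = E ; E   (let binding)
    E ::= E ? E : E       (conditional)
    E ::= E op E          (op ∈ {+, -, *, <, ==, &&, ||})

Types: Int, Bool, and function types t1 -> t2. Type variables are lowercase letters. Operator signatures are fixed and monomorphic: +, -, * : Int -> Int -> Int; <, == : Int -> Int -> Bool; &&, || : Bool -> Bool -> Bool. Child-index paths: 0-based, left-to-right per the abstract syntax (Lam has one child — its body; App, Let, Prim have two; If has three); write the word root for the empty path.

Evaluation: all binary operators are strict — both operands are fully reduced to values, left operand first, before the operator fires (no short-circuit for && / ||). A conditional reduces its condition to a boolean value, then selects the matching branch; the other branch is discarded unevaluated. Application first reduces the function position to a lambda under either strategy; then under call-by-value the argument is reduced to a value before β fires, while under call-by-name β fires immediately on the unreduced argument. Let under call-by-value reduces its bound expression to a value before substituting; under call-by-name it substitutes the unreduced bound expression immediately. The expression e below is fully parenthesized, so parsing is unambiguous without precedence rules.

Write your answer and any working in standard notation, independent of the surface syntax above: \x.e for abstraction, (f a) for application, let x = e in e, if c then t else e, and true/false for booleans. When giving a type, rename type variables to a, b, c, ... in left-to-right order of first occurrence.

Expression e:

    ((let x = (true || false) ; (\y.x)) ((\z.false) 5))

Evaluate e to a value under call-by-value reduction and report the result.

Working:
step 0: ((let x = (true || false) in (\y.x)) ((\z.false) 5))
step 1: [delta@0.0] ((let x = true in (\y.x)) ((\z.false) 5))
step 2: [let@0] ((\y.true) ((\z.false) 5))
step 3: [beta@1] ((\y.true) false)
step 4: [beta@root] true

Answer: true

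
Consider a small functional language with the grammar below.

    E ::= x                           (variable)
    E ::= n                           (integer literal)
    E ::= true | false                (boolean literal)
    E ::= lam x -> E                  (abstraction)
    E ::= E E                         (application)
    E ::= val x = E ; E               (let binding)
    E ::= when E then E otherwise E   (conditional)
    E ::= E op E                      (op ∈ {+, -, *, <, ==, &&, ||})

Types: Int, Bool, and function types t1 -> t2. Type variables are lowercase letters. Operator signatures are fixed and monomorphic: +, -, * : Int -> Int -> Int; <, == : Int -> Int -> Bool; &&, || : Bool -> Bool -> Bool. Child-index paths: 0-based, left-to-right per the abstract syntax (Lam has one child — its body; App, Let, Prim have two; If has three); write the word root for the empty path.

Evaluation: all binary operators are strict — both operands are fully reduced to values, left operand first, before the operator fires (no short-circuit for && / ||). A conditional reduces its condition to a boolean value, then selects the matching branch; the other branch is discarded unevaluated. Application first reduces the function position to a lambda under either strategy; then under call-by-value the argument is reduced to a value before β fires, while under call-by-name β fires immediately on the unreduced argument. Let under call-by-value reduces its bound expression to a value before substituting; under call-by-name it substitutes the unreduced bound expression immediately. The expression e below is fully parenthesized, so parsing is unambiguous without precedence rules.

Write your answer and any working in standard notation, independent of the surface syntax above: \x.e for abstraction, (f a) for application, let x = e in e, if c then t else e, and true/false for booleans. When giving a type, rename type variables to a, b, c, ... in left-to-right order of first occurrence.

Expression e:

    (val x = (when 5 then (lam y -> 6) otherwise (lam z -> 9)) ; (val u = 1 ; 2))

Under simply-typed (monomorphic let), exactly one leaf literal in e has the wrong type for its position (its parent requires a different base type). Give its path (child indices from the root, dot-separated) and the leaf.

Answer: 0.0 : 5

Derivation:
  unify Int ~ Bool
  FAIL: mismatch Int ~ Bool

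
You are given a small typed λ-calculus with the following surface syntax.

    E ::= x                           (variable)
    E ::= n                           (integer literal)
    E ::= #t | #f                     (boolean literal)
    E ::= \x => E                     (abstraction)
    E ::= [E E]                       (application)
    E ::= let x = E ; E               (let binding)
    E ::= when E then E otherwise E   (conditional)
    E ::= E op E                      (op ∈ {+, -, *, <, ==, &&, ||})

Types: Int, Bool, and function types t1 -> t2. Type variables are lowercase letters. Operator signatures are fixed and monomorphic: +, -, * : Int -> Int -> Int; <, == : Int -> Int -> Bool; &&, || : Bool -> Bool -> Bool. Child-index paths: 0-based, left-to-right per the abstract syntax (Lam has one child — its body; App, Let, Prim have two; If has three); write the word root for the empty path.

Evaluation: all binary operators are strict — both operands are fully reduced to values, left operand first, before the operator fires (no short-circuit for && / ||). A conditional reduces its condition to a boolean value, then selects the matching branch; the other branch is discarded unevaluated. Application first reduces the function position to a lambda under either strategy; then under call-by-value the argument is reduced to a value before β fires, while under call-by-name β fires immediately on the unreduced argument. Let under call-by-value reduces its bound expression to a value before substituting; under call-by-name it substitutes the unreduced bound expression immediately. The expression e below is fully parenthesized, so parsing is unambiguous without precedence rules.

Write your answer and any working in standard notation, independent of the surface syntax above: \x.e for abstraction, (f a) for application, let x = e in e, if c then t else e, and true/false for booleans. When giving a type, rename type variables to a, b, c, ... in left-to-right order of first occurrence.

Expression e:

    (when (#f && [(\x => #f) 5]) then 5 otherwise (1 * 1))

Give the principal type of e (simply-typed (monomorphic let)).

Trace:
  unify Bool ~ Bool
\x._ : a -> Bool
  unify a -> Bool ~ Int -> b
  unify a ~ Int
  unify Bool ~ b
_ _ : Bool
  unify Bool ~ Bool
  unify Bool ~ Bool
  unify Int ~ Int
  unify Int ~ Int
  unify Int ~ Int

Answer: Int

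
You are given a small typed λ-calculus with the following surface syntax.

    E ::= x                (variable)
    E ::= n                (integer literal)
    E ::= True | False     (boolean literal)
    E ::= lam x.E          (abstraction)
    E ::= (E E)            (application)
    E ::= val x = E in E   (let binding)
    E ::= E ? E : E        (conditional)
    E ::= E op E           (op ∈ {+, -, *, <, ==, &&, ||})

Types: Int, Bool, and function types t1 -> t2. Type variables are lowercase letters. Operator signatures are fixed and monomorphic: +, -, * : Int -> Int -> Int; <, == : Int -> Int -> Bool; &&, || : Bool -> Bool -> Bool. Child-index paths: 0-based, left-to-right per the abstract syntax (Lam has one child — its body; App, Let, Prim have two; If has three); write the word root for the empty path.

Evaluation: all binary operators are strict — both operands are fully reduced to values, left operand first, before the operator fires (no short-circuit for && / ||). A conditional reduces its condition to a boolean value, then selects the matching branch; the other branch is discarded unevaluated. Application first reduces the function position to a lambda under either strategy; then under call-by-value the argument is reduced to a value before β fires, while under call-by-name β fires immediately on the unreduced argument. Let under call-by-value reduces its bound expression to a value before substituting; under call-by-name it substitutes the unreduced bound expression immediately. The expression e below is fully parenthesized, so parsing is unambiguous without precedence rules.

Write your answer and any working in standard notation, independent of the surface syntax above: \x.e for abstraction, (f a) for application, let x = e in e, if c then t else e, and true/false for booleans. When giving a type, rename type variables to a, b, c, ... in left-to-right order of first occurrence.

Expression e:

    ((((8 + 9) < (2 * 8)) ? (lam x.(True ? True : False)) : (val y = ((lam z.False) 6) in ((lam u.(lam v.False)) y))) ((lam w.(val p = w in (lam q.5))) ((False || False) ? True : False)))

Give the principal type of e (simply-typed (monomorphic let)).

Working:
  unify Int ~ Int
  unify Int ~ Int
  unify Int ~ Int
  unify Int ~ Int
  unify Int ~ Int
  unify Int ~ Int
  unify Bool ~ Bool
  unify Bool ~ Bool
  unify Bool ~ Bool
\x._ : a -> Bool
\z._ : b -> Bool
  unify b -> Bool ~ Int -> c
  unify b ~ Int
  unify Bool ~ c
_ _ : Bool
let y : Bool
\v._ : e -> Bool
\u._ : d -> e -> Bool
y : Bool
  unify d -> e -> Bool ~ Bool -> f
  unify d ~ Bool
  unify e -> Bool ~ f
_ _ : e -> Bool
  unify a -> Bool ~ e -> Bool
  unify a ~ e
  unify Bool ~ Bool
w : g
let p : g
\q._ : h -> Int
\w._ : g -> h -> Int
  unify Bool ~ Bool
  unify Bool ~ Bool
  unify Bool ~ Bool
  unify Bool ~ Bool
  unify g -> h -> Int ~ Bool -> i
  unify g ~ Bool
  unify h -> Int ~ i
_ _ : h -> Int
  unify e -> Bool ~ (h -> Int) -> j
  unify e ~ h -> Int
  unify Bool ~ j
_ _ : Bool

Answer: Bool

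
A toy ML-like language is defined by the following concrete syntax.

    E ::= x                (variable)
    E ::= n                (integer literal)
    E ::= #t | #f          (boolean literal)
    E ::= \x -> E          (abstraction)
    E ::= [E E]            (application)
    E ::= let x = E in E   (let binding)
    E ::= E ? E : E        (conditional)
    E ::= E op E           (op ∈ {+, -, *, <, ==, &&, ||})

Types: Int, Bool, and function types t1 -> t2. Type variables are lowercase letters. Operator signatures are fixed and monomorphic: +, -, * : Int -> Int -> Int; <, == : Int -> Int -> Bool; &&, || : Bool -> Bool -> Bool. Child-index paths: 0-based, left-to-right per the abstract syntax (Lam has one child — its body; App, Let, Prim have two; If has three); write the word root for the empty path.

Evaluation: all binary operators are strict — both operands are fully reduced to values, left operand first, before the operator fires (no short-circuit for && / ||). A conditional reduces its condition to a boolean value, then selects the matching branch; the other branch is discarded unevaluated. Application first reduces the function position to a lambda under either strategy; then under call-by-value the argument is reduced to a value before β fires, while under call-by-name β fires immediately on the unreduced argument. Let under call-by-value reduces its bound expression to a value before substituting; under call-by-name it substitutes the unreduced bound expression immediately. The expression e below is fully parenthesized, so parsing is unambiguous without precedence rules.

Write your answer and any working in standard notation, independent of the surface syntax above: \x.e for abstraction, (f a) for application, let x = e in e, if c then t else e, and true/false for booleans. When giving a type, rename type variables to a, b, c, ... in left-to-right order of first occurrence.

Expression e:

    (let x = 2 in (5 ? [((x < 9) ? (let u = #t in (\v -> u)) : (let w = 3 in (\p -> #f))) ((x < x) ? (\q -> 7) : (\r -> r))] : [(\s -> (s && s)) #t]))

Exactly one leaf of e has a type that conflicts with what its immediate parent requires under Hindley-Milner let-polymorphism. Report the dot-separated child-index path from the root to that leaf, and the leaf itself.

Derivation:
let x : Int
  unify Int ~ Bool
  FAIL: mismatch Int ~ Bool

Answer: 1.0 : 5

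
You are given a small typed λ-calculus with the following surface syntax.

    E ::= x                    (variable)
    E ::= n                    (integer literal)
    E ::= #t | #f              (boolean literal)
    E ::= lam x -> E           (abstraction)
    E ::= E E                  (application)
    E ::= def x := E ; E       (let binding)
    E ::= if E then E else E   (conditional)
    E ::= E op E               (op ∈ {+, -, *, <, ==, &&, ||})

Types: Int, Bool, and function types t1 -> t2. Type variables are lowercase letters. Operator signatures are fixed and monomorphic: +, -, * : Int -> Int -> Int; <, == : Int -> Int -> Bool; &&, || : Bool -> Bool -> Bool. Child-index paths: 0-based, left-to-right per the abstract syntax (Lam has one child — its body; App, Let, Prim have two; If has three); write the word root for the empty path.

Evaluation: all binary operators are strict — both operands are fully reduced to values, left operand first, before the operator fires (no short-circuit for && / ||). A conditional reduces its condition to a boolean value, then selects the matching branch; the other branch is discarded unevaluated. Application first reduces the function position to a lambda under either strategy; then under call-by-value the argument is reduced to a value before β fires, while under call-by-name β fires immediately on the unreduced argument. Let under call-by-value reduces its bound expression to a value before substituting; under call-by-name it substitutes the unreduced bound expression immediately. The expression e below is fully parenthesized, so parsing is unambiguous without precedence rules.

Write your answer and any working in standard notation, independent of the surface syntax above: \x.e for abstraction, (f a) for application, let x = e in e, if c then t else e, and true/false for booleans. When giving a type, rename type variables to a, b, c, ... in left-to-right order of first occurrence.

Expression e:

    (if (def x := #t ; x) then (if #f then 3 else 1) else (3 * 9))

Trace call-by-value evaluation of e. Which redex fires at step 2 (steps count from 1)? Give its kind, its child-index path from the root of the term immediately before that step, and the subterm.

Answer: if at root : (if true then (if false then 3 else 1) else (3 * 9))

Working:
step 0: (if (let x = true in x) then (if false then 3 else 1) else (3 * 9))
step 1: [let@0] (if true then (if false then 3 else 1) else (3 * 9))
step 2: [if@root] (if false then 3 else 1)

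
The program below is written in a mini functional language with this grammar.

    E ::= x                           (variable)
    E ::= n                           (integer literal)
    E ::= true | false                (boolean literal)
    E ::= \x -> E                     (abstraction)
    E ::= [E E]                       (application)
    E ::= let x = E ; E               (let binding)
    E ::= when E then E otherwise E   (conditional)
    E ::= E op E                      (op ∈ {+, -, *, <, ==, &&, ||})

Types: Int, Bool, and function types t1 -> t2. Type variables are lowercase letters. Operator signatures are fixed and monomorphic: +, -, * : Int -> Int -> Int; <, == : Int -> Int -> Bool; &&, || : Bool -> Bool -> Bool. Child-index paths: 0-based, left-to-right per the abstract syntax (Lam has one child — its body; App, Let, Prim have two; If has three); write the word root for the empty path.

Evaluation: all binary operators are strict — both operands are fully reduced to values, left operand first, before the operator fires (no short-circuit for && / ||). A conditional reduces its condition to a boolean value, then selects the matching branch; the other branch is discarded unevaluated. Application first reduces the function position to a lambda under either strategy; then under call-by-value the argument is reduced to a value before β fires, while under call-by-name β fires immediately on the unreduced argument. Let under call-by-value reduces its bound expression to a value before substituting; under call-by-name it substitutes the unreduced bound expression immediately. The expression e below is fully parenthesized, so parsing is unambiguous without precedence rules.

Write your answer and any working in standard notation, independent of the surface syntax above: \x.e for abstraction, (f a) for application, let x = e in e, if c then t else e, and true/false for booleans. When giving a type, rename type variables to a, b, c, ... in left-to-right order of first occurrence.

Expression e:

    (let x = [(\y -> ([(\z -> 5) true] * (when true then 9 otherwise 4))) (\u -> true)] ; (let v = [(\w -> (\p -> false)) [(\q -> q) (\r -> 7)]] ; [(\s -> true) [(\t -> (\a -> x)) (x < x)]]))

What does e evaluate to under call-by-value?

Derivation:
step 0: (let x = ((\y.(((\z.5) true) * (if true then 9 else 4))) (\u.true)) in (let v = ((\w.(\p.false)) ((\q.q) (\r.7))) in ((\s.true) ((\t.(\a.x)) (x < x)))))
step 1: [beta@0] (let x = (((\z.5) true) * (if true then 9 else 4)) in (let v = ((\w.(\p.false)) ((\q.q) (\r.7))) in ((\s.true) ((\t.(\a.x)) (x < x)))))
step 2: [beta@0.0] (let x = (5 * (if true then 9 else 4)) in (let v = ((\w.(\p.false)) ((\q.q) (\r.7))) in ((\s.true) ((\t.(\a.x)) (x < x)))))
step 3: [if@0.1] (let x = (5 * 9) in (let v = ((\w.(\p.false)) ((\q.q) (\r.7))) in ((\s.true) ((\t.(\a.x)) (x < x)))))
step 4: [delta@0] (let x = 45 in (let v = ((\w.(\p.false)) ((\q.q) (\r.7))) in ((\s.true) ((\t.(\a.x)) (x < x)))))
step 5: [let@root] (let v = ((\w.(\p.false)) ((\q.q) (\r.7))) in ((\s.true) ((\t.(\a.45)) (45 < 45))))
step 6: [beta@0.1] (let v = ((\w.(\p.false)) (\r.7)) in ((\s.true) ((\t.(\a.45)) (45 < 45))))
step 7: [beta@0] (let v = (\p.false) in ((\s.true) ((\t.(\a.45)) (45 < 45))))
step 8: [let@root] ((\s.true) ((\t.(\a.45)) (45 < 45)))
step 9: [delta@1.1] ((\s.true) ((\t.(\a.45)) false))
step 10: [beta@1] ((\s.true) (\a.45))
step 11: [beta@root] true

Answer: true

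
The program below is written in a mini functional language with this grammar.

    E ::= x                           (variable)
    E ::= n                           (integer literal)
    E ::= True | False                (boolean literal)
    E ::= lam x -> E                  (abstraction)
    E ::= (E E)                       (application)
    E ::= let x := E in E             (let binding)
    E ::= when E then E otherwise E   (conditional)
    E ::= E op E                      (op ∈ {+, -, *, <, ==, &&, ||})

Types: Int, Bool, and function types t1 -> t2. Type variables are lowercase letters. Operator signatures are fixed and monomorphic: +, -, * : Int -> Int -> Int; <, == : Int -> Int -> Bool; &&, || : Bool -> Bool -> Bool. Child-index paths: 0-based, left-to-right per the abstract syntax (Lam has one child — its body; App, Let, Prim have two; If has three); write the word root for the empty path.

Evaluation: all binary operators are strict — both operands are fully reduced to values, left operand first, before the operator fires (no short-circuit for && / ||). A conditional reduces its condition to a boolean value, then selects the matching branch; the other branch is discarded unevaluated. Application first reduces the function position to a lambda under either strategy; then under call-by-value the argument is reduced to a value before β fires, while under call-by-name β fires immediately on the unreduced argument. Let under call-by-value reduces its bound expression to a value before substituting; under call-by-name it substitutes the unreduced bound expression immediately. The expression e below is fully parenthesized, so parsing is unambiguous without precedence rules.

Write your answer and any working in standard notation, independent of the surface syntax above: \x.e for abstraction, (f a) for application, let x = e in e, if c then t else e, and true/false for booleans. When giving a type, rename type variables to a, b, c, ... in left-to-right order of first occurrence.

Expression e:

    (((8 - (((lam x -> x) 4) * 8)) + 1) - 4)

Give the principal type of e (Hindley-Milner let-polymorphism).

Trace:
  unify Int ~ Int
x : a
\x._ : a -> a
  unify a -> a ~ Int -> b
  unify a ~ Int
  unify Int ~ b
_ _ : Int
  unify Int ~ Int
  unify Int ~ Int
  unify Int ~ Int
  unify Int ~ Int
  unify Int ~ Int
  unify Int ~ Int
  unify Int ~ Int

Answer: Int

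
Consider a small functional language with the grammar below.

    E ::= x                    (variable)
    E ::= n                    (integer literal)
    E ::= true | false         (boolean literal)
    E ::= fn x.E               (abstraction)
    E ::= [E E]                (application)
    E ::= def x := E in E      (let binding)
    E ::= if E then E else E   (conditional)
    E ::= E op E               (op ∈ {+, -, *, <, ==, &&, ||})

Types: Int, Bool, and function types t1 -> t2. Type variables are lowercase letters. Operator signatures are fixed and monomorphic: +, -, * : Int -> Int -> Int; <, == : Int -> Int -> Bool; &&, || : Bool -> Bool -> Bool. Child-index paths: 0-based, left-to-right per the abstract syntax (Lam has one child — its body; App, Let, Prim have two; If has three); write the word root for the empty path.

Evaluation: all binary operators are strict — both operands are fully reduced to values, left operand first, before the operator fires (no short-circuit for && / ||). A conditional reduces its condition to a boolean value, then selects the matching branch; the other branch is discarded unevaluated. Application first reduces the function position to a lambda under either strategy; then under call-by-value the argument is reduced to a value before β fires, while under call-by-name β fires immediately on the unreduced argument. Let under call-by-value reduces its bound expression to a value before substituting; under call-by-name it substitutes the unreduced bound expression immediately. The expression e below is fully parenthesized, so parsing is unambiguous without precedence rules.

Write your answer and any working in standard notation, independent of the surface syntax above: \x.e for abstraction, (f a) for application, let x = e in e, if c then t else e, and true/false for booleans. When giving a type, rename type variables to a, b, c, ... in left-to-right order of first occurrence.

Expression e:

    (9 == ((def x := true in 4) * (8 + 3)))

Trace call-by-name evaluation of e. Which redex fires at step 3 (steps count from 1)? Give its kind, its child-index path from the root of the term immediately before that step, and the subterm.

Derivation:
step 0: (9 == ((let x = true in 4) * (8 + 3)))
step 1: [let@1.0] (9 == (4 * (8 + 3)))
step 2: [delta@1.1] (9 == (4 * 11))
step 3: [delta@1] (9 == 44)

Answer: delta at 1 : (4 * 11)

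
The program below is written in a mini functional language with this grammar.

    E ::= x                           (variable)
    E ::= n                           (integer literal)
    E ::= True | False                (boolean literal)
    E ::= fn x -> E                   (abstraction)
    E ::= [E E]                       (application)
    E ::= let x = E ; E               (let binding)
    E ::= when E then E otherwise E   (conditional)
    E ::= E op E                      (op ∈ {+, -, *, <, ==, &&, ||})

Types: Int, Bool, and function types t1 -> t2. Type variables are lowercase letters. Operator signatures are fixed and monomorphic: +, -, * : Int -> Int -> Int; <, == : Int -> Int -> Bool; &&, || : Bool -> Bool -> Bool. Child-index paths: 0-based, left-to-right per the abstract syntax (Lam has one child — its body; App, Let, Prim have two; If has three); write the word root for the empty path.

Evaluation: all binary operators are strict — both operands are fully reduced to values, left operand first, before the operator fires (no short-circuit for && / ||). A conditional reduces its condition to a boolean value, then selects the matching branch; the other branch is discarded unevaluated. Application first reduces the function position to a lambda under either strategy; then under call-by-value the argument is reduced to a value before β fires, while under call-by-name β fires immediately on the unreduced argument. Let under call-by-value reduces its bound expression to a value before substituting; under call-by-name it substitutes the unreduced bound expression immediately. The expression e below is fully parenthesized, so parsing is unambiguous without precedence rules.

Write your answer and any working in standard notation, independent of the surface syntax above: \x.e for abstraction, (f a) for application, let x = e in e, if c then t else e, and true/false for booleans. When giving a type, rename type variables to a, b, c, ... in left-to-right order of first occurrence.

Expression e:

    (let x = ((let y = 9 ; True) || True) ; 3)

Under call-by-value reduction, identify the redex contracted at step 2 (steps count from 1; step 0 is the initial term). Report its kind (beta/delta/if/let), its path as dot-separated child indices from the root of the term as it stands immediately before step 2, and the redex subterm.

Answer: delta at 0 : (true || true)

Working:
step 0: (let x = ((let y = 9 in true) || true) in 3)
step 1: [let@0.0] (let x = (true || true) in 3)
step 2: [delta@0] (let x = true in 3)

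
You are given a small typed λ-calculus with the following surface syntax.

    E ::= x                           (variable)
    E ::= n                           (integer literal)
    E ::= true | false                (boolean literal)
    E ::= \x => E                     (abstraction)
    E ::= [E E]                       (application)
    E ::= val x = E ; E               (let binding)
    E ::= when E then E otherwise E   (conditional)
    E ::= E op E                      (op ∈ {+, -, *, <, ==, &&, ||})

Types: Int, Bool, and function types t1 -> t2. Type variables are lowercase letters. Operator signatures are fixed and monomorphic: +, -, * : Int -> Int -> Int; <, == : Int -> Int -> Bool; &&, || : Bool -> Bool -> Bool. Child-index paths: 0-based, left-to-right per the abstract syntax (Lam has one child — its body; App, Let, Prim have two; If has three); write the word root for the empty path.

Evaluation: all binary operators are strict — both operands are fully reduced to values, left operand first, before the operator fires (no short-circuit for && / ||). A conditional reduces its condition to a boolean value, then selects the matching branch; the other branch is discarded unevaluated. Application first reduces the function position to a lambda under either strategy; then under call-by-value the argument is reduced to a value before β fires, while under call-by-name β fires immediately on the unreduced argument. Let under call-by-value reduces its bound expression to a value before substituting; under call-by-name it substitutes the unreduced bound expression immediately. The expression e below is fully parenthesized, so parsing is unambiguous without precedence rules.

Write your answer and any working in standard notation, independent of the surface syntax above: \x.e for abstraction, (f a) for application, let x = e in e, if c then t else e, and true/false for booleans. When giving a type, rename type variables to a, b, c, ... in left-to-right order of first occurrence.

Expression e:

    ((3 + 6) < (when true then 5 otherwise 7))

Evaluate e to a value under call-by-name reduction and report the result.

Answer: false

Trace:
step 0: ((3 + 6) < (if true then 5 else 7))
step 1: [delta@0] (9 < (if true then 5 else 7))
step 2: [if@1] (9 < 5)
step 3: [delta@root] false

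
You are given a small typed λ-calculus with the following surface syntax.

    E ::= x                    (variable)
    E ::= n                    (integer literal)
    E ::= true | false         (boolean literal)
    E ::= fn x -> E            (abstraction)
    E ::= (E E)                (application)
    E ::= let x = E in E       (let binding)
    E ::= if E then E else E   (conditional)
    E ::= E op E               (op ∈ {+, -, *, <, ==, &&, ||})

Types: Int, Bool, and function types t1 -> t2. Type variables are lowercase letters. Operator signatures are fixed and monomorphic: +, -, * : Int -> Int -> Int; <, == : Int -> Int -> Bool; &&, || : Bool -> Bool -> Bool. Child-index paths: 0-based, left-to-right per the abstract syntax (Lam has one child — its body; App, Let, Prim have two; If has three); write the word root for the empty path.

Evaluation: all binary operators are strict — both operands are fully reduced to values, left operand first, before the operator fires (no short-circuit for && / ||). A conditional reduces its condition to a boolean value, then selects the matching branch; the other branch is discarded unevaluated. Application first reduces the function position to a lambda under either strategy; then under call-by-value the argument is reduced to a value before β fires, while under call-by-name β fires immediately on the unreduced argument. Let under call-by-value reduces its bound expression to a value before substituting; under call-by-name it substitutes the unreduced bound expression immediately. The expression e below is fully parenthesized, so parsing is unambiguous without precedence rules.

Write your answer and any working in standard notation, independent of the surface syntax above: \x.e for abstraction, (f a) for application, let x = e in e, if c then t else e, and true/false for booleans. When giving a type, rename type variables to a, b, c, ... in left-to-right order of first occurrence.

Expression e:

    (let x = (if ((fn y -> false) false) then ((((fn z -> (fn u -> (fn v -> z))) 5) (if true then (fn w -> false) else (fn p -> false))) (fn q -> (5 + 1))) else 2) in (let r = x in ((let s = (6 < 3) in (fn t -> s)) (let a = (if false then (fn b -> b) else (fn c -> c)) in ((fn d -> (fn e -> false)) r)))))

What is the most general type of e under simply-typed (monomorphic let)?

Working:
\y._ : a -> Bool
  unify a -> Bool ~ Bool -> b
  unify a ~ Bool
  unify Bool ~ b
_ _ : Bool
  unify Bool ~ Bool
z : c
\v._ : e -> c
\u._ : d -> e -> c
\z._ : c -> d -> e -> c
  unify c -> d -> e -> c ~ Int -> f
  unify c ~ Int
  unify d -> e -> Int ~ f
_ _ : d -> e -> Int
  unify Bool ~ Bool
\w._ : g -> Bool
\p._ : h -> Bool
  unify g -> Bool ~ h -> Bool
  unify g ~ h
  unify Bool ~ Bool
  unify d -> e -> Int ~ (h -> Bool) -> i
  unify d ~ h -> Bool
  unify e -> Int ~ i
_ _ : e -> Int
  unify Int ~ Int
  unify Int ~ Int
\q._ : j -> Int
  unify e -> Int ~ (j -> Int) -> k
  unify e ~ j -> Int
  unify Int ~ k
_ _ : Int
  unify Int ~ Int
let x : Int
x : Int
let r : Int
  unify Int ~ Int
  unify Int ~ Int
let s : Bool
s : Bool
\t._ : l -> Bool
  unify Bool ~ Bool
b : m
\b._ : m -> m
c : n
\c._ : n -> n
  unify m -> m ~ n -> n
  unify m ~ n
  unify n ~ n
let a : n -> n
\e._ : p -> Bool
\d._ : o -> p -> Bool
r : Int
  unify o -> p -> Bool ~ Int -> q
  unify o ~ Int
  unify p -> Bool ~ q
_ _ : p -> Bool
  unify l -> Bool ~ (p -> Bool) -> r
  unify l ~ p -> Bool
  unify Bool ~ r
_ _ : Bool

Answer: Bool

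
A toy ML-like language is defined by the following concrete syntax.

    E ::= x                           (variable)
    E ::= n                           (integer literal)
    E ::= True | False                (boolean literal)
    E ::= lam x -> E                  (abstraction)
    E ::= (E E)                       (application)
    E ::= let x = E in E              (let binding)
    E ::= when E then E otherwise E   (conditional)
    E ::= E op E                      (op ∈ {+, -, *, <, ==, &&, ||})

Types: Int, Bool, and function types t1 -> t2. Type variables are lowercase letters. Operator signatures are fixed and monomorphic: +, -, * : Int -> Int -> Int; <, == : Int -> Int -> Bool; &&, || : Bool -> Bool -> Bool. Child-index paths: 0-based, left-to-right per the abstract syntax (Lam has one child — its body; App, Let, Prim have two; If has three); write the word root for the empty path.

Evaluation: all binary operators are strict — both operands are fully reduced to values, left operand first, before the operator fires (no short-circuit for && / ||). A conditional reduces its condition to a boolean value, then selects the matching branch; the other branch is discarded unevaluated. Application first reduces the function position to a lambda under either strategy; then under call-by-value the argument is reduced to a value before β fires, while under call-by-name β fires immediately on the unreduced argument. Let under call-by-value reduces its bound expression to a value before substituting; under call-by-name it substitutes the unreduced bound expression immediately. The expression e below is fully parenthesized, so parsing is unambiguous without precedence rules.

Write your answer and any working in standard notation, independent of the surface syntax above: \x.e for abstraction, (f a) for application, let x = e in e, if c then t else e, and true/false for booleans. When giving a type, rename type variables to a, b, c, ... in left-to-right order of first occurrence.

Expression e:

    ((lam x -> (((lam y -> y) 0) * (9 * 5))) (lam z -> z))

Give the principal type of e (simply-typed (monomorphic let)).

Answer: Int

Working:
y : b
\y._ : b -> b
  unify b -> b ~ Int -> c
  unify b ~ Int
  unify Int ~ c
_ _ : Int
  unify Int ~ Int
  unify Int ~ Int
  unify Int ~ Int
  unify Int ~ Int
\x._ : a -> Int
z : d
\z._ : d -> d
  unify a -> Int ~ (d -> d) -> e
  unify a ~ d -> d
  unify Int ~ e
_ _ : Int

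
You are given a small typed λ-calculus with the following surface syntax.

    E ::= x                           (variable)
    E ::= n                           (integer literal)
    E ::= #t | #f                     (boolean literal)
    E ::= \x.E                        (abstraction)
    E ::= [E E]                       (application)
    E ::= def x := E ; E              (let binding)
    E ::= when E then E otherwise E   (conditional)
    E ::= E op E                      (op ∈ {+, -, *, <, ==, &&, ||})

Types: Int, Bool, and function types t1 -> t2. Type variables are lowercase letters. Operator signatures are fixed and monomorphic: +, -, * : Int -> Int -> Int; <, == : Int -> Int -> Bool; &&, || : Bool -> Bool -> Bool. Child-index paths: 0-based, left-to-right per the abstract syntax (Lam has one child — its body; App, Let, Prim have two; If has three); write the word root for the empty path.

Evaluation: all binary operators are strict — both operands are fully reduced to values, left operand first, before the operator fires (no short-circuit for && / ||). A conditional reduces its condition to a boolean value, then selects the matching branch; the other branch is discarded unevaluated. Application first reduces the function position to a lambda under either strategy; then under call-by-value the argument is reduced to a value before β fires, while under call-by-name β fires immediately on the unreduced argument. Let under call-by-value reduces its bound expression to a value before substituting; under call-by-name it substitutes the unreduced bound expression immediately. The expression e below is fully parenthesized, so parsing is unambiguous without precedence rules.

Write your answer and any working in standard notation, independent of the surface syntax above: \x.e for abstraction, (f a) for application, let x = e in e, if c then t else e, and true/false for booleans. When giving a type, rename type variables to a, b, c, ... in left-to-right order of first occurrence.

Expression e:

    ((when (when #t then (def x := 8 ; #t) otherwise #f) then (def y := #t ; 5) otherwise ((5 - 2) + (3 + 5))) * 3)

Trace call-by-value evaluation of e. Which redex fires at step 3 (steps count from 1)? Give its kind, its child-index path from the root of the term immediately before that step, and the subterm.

Answer: if at 0 : (if true then (let y = true in 5) else ((5 - 2) + (3 + 5)))

Working:
step 0: ((if (if true then (let x = 8 in true) else false) then (let y = true in 5) else ((5 - 2) + (3 + 5))) * 3)
step 1: [if@0.0] ((if (let x = 8 in true) then (let y = true in 5) else ((5 - 2) + (3 + 5))) * 3)
step 2: [let@0.0] ((if true then (let y = true in 5) else ((5 - 2) + (3 + 5))) * 3)
step 3: [if@0] ((let y = true in 5) * 3)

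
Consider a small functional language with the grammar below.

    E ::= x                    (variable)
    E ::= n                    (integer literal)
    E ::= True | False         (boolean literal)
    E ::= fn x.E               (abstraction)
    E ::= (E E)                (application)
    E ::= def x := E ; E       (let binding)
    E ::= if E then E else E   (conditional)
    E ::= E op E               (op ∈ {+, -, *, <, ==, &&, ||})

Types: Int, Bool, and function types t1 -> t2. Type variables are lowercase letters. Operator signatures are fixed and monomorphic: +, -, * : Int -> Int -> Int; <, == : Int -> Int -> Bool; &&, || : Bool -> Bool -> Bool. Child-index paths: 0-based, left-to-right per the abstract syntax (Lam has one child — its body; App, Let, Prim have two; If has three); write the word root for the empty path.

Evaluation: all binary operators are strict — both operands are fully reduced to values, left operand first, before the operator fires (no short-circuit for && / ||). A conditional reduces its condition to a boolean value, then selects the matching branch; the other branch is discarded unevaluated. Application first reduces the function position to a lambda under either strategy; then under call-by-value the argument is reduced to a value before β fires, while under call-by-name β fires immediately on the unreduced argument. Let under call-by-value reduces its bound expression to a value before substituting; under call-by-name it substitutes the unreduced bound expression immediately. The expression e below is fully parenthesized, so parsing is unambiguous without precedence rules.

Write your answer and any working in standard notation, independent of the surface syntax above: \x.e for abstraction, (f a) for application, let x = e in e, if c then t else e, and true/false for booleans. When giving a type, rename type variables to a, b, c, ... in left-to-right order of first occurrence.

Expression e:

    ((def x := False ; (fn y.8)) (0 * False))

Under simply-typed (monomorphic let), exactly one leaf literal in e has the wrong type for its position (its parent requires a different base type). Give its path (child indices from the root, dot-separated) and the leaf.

Derivation:
let x : Bool
\y._ : a -> Int
  unify Int ~ Int
  unify Bool ~ Int
  FAIL: mismatch Bool ~ Int

Answer: 1.1 : false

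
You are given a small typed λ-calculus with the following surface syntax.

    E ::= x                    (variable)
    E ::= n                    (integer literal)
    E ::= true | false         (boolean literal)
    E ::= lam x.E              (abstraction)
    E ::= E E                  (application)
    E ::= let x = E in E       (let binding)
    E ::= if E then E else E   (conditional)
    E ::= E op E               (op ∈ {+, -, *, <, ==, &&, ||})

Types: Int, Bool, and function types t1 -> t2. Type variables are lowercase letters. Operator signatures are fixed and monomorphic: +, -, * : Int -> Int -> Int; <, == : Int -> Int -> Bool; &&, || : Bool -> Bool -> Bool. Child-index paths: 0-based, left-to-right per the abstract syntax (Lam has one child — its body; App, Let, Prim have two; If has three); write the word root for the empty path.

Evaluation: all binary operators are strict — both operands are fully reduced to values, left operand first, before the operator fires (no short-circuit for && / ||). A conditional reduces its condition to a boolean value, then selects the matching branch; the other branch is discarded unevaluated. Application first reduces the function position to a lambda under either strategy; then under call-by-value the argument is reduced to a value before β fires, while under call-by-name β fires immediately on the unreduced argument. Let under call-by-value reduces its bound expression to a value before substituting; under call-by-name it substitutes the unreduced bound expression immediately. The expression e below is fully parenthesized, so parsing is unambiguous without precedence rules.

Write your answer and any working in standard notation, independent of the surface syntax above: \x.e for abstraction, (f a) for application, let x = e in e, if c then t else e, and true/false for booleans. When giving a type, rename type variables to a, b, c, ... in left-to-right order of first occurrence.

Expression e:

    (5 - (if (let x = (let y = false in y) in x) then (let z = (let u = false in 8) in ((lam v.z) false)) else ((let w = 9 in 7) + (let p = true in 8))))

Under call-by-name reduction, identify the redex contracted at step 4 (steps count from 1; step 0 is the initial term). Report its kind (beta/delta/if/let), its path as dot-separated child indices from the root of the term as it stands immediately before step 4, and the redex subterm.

Answer: let at 1.0 : (let w = 9 in 7)

Working:
step 0: (5 - (if (let x = (let y = false in y) in x) then (let z = (let u = false in 8) in ((\v.z) false)) else ((let w = 9 in 7) + (let p = true in 8))))
step 1: [let@1.0] (5 - (if (let y = false in y) then (let z = (let u = false in 8) in ((\v.z) false)) else ((let w = 9 in 7) + (let p = true in 8))))
step 2: [let@1.0] (5 - (if false then (let z = (let u = false in 8) in ((\v.z) false)) else ((let w = 9 in 7) + (let p = true in 8))))
step 3: [if@1] (5 - ((let w = 9 in 7) + (let p = true in 8)))
step 4: [let@1.0] (5 - (7 + (let p = true in 8)))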